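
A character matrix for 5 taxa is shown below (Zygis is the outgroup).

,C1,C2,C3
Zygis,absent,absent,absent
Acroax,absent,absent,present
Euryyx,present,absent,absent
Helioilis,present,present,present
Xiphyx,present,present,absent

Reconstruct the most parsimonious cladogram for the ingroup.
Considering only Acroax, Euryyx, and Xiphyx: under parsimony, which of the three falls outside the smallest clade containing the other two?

Acroax

The outgroup has state 'absent' for every character, so 'present' is the derived state throughout.
C1: derived state 'present' in Euryyx, Helioilis, and Xiphyx only — synapomorphy for {Euryyx, Helioilis, Xiphyx}.
C2 (derived state 'present') is shared by Helioilis and Xiphyx — a synapomorphy uniting that clade.
C3 groups Acroax and Helioilis, which is incompatible with the clades supported by the remaining characters; treating it as convergent (homoplasy) costs fewer steps than any alternative tree.
Most parsimonious ingroup topology: (Acroax,(Euryyx,(Helioilis,Xiphyx))).
Euryyx and Xiphyx share a more recent common ancestor with each other than either does with Acroax, so Acroax is the least closely related of the three.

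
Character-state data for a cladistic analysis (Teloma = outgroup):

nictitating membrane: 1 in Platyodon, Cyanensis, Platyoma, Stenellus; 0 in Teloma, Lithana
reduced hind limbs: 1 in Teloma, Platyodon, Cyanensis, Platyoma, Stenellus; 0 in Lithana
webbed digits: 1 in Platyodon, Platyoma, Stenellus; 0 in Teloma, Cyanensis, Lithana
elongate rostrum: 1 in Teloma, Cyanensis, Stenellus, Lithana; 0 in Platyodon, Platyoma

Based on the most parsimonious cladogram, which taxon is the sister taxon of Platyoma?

Platyodon

Character polarity is set by the outgroup: the derived state is whichever differs from the outgroup's state, so for reduced hind limbs, elongate rostrum the derived state is '0', and for the remaining characters it is '1'.
nictitating membrane (derived state '1') is shared by Cyanensis, Platyodon, Platyoma, and Stenellus — a synapomorphy uniting that clade.
reduced hind limbs (derived state '0') is unique to Lithana (autapomorphy; uninformative for grouping).
webbed digits (derived state '1') is shared by Platyodon, Platyoma, and Stenellus — a synapomorphy uniting that clade.
elongate rostrum: derived state '0' in Platyodon and Platyoma only — synapomorphy for {Platyodon, Platyoma}.
Most parsimonious ingroup topology: ((((Platyodon,Platyoma),Stenellus),Cyanensis),Lithana).
Platyoma and Platyodon form a cherry on this tree, so they are sister taxa.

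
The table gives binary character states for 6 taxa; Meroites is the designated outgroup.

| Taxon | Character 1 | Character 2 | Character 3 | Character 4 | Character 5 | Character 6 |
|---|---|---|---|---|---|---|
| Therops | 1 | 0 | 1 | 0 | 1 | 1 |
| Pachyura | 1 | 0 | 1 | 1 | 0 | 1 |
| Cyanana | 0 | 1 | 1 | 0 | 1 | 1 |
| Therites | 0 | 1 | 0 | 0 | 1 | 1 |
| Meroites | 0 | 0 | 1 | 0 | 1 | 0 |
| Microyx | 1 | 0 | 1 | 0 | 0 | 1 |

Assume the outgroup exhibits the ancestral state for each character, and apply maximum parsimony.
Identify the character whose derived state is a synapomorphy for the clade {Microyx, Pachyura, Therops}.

Character 1

Character polarity is set by the outgroup: the derived state is whichever differs from the outgroup's state, so for Character 3, Character 5 the derived state is '0', and for the remaining characters it is '1'.
Only Microyx, Pachyura, and Therops show the derived state '1' for Character 1, supporting them as a clade.
Character 2 (derived state '1') is shared by Cyanana and Therites — a synapomorphy uniting that clade.
Character 3: derived state '0' in Therites only — an autapomorphy, so it tells us nothing about relationships among taxa.
Character 4: derived state '1' in Pachyura only — an autapomorphy, so it tells us nothing about relationships among taxa.
Only Microyx and Pachyura show the derived state '0' for Character 5, supporting them as a clade.
All ingroup taxa share the derived state '1' for Character 6; it defines the ingroup but does not resolve relationships within it.
Most parsimonious ingroup topology: (((Microyx,Pachyura),Therops),(Cyanana,Therites)).
The clade {Microyx, Pachyura, Therops} is supported by Character 1: its derived state '1' occurs in exactly those taxa and in no other taxon (including the outgroup).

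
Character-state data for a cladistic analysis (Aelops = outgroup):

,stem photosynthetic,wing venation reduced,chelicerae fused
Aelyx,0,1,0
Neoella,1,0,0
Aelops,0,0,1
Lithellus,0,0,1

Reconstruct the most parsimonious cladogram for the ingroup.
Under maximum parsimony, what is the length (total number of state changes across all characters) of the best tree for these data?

3

Character polarity is set by the outgroup: the derived state is whichever differs from the outgroup's state, so for chelicerae fused the derived state is '0', and for the remaining characters it is '1'.
stem photosynthetic: derived state '1' in Neoella only — an autapomorphy, so it tells us nothing about relationships among taxa.
wing venation reduced: derived state '1' in Aelyx only — an autapomorphy, so it tells us nothing about relationships among taxa.
Only Aelyx and Neoella show the derived state '0' for chelicerae fused, supporting them as a clade.
Most parsimonious ingroup topology: (Lithellus,(Aelyx,Neoella)).
Changes per character on this tree: stem photosynthetic: 1; wing venation reduced: 1; chelicerae fused: 1.
Total = 3.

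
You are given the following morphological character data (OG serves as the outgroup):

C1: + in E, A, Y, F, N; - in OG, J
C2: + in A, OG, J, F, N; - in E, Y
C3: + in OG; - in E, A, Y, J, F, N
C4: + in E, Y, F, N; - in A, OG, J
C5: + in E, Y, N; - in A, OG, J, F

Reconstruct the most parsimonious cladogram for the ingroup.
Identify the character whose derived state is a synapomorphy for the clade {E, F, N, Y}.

Character polarity is set by the outgroup: the derived state is whichever differs from the outgroup's state, so for C2, C3 the derived state is '-', and for the remaining characters it is '+'.
Only A, E, F, N, and Y show the derived state '+' for C1, supporting them as a clade.
C2: derived state '-' in E and Y only — synapomorphy for {E, Y}.
C3 (derived state '-') is shared by all ingroup taxa — unites the whole ingroup.
C4 (derived state '+') is shared by E, F, N, and Y — a synapomorphy uniting that clade.
C5 (derived state '+') is shared by E, N, and Y — a synapomorphy uniting that clade.
Most parsimonious ingroup topology: (((F,((Y,E),N)),A),J).
The clade {E, F, N, Y} is supported by C4: its derived state '+' occurs in exactly those taxa and in no other taxon (including the outgroup).

C4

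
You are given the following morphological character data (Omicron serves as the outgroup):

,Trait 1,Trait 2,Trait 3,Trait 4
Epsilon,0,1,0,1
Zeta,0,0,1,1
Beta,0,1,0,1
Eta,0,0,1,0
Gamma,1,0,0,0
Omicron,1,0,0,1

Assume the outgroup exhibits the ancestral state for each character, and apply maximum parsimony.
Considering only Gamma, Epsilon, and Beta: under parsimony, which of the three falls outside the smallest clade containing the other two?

Gamma

Character polarity is set by the outgroup: the derived state is whichever differs from the outgroup's state, so for Trait 1, Trait 4 the derived state is '0', and for the remaining characters it is '1'.
Trait 1 (derived state '0') is shared by Beta, Epsilon, Eta, and Zeta — a synapomorphy uniting that clade.
Trait 2 (derived state '1') is shared by Beta and Epsilon — a synapomorphy uniting that clade.
Only Eta and Zeta show the derived state '1' for Trait 3, supporting them as a clade.
Trait 4 (state '0') occurs in Eta and Gamma but conflicts with the nesting implied by the other characters — most parsimoniously interpreted as homoplasy.
Most parsimonious ingroup topology: (Gamma,((Epsilon,Beta),(Zeta,Eta))).
Beta and Epsilon share a more recent common ancestor with each other than either does with Gamma, so Gamma is the least closely related of the three.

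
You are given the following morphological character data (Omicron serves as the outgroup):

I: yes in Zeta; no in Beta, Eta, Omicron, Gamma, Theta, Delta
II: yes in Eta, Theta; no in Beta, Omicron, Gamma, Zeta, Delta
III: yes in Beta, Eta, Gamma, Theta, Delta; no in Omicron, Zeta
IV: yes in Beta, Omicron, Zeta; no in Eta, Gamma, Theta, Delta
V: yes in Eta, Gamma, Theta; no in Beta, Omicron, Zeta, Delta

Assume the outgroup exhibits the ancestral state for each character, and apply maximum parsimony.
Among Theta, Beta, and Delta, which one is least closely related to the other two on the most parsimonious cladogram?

Beta

Character polarity is set by the outgroup: the derived state is whichever differs from the outgroup's state, so for IV the derived state is 'no', and for the remaining characters it is 'yes'.
I: derived state 'yes' in Zeta only — an autapomorphy, so it tells us nothing about relationships among taxa.
II: derived state 'yes' in Eta and Theta only — synapomorphy for {Eta, Theta}.
III: derived state 'yes' in Beta, Delta, Eta, Gamma, and Theta only — synapomorphy for {Beta, Delta, Eta, Gamma, Theta}.
IV: derived state 'no' in Delta, Eta, Gamma, and Theta only — synapomorphy for {Delta, Eta, Gamma, Theta}.
V: derived state 'yes' in Eta, Gamma, and Theta only — synapomorphy for {Eta, Gamma, Theta}.
Most parsimonious ingroup topology: (((((Eta,Theta),Gamma),Delta),Beta),Zeta).
Theta and Delta share a more recent common ancestor with each other than either does with Beta, so Beta is the least closely related of the three.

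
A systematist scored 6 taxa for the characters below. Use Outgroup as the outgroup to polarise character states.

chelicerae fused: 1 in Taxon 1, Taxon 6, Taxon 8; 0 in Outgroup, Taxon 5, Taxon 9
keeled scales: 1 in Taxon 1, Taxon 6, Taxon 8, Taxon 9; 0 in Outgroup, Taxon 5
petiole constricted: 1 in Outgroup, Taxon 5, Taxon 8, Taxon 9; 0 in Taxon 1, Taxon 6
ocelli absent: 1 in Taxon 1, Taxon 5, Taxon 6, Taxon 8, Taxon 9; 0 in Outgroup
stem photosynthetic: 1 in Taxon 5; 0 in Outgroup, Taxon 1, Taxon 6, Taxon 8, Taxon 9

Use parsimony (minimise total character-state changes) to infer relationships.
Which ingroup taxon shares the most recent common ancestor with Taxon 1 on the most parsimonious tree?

Character polarity is set by the outgroup: the derived state is whichever differs from the outgroup's state, so for petiole constricted the derived state is '0', and for the remaining characters it is '1'.
chelicerae fused: derived state '1' in Taxon 1, Taxon 6, and Taxon 8 only — synapomorphy for {Taxon 1, Taxon 6, Taxon 8}.
keeled scales: derived state '1' in Taxon 1, Taxon 6, Taxon 8, and Taxon 9 only — synapomorphy for {Taxon 1, Taxon 6, Taxon 8, Taxon 9}.
petiole constricted (derived state '0') is shared by Taxon 1 and Taxon 6 — a synapomorphy uniting that clade.
ocelli absent (derived state '1') is shared by all ingroup taxa — unites the whole ingroup.
stem photosynthetic: derived state '1' in Taxon 5 only — an autapomorphy, so it tells us nothing about relationships among taxa.
Most parsimonious ingroup topology: ((((Taxon 1,Taxon 6),Taxon 8),Taxon 9),Taxon 5).
Taxon 1 and Taxon 6 form a cherry on this tree, so they are sister taxa.

Taxon 6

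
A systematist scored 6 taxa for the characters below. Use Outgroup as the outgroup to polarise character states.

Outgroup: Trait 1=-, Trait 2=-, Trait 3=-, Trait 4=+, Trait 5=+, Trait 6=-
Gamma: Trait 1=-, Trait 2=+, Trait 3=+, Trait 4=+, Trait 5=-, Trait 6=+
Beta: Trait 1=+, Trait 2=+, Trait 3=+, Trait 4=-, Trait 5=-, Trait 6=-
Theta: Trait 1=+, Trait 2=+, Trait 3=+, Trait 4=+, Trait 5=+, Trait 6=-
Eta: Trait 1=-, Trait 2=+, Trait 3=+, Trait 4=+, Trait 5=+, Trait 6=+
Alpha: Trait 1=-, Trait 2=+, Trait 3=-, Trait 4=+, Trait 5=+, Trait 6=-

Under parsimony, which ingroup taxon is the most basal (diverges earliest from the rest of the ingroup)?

Alpha

Character polarity is set by the outgroup: the derived state is whichever differs from the outgroup's state, so for Trait 4, Trait 5 the derived state is '-', and for the remaining characters it is '+'.
Trait 1 (derived state '+') is shared by Beta and Theta — a synapomorphy uniting that clade.
Trait 2 (derived state '+') is shared by all ingroup taxa — unites the whole ingroup.
Trait 3 (derived state '+') is shared by Beta, Eta, Gamma, and Theta — a synapomorphy uniting that clade.
Trait 4 (derived state '-') is unique to Beta (autapomorphy; uninformative for grouping).
Trait 5 groups Beta and Gamma, which is incompatible with the clades supported by the remaining characters; treating it as convergent (homoplasy) costs fewer steps than any alternative tree.
Trait 6: derived state '+' in Eta and Gamma only — synapomorphy for {Eta, Gamma}.
Most parsimonious ingroup topology: (((Gamma,Eta),(Beta,Theta)),Alpha).
Alpha is sister to the clade containing all other ingroup taxa, so it is the earliest-diverging (most basal) ingroup lineage.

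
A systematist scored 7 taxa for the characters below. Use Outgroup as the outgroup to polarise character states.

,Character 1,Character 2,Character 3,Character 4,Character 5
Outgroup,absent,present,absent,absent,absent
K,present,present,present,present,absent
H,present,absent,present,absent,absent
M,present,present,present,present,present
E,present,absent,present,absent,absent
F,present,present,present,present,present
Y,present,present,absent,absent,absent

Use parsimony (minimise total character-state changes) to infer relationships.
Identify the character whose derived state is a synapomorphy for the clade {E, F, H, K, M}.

Character 3

Character polarity is set by the outgroup: the derived state is whichever differs from the outgroup's state, so for Character 2 the derived state is 'absent', and for the remaining characters it is 'present'.
Character 1 (derived state 'present') is shared by all ingroup taxa — unites the whole ingroup.
Character 2: derived state 'absent' in E and H only — synapomorphy for {E, H}.
Character 3 (derived state 'present') is shared by E, F, H, K, and M — a synapomorphy uniting that clade.
Character 4 (derived state 'present') is shared by F, K, and M — a synapomorphy uniting that clade.
Character 5: derived state 'present' in F and M only — synapomorphy for {F, M}.
Most parsimonious ingroup topology: (((K,(M,F)),(H,E)),Y).
The clade {E, F, H, K, M} is supported by Character 3: its derived state 'present' occurs in exactly those taxa and in no other taxon (including the outgroup).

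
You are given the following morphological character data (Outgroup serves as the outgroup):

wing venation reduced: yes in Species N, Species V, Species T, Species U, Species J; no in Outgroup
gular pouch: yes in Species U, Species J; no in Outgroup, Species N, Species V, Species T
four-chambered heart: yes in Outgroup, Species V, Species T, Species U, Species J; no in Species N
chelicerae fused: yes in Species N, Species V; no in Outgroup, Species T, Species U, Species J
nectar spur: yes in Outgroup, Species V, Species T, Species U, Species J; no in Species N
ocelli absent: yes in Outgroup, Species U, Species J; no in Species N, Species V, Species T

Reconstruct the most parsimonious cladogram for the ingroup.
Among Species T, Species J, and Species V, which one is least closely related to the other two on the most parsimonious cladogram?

Character polarity is set by the outgroup: the derived state is whichever differs from the outgroup's state, so for four-chambered heart, nectar spur, ocelli absent the derived state is 'no', and for the remaining characters it is 'yes'.
wing venation reduced (derived state 'yes') is shared by all ingroup taxa — unites the whole ingroup.
gular pouch: derived state 'yes' in Species J and Species U only — synapomorphy for {Species J, Species U}.
four-chambered heart: derived state 'no' in Species N only — an autapomorphy, so it tells us nothing about relationships among taxa.
chelicerae fused: derived state 'yes' in Species N and Species V only — synapomorphy for {Species N, Species V}.
nectar spur (derived state 'no') is unique to Species N (autapomorphy; uninformative for grouping).
Only Species N, Species T, and Species V show the derived state 'no' for ocelli absent, supporting them as a clade.
Most parsimonious ingroup topology: (((Species N,Species V),Species T),(Species U,Species J)).
Species T and Species V share a more recent common ancestor with each other than either does with Species J, so Species J is the least closely related of the three.

Species J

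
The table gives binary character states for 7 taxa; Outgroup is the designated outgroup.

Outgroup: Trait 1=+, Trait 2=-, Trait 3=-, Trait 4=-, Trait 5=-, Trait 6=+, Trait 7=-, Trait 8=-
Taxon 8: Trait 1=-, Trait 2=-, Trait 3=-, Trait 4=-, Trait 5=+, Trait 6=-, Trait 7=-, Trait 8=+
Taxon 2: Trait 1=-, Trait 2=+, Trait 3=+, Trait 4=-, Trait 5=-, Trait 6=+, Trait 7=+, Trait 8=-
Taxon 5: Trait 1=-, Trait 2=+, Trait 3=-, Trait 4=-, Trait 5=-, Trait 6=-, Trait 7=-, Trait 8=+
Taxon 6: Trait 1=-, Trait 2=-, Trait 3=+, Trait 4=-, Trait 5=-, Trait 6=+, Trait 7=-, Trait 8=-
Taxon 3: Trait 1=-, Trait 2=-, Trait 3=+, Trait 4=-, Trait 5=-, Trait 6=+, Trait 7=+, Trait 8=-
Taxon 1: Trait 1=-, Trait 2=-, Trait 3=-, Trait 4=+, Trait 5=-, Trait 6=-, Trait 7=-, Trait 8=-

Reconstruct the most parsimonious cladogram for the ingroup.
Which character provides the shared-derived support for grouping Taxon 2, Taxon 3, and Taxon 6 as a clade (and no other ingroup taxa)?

Character polarity is set by the outgroup: the derived state is whichever differs from the outgroup's state, so for Trait 1, Trait 6 the derived state is '-', and for the remaining characters it is '+'.
All ingroup taxa share the derived state '-' for Trait 1; it defines the ingroup but does not resolve relationships within it.
Trait 2 groups Taxon 2 and Taxon 5, which is incompatible with the clades supported by the remaining characters; treating it as convergent (homoplasy) costs fewer steps than any alternative tree.
Trait 3 (derived state '+') is shared by Taxon 2, Taxon 3, and Taxon 6 — a synapomorphy uniting that clade.
Trait 4 (derived state '+') is unique to Taxon 1 (autapomorphy; uninformative for grouping).
Trait 5: derived state '+' in Taxon 8 only — an autapomorphy, so it tells us nothing about relationships among taxa.
Only Taxon 1, Taxon 5, and Taxon 8 show the derived state '-' for Trait 6, supporting them as a clade.
Only Taxon 2 and Taxon 3 show the derived state '+' for Trait 7, supporting them as a clade.
Trait 8: derived state '+' in Taxon 5 and Taxon 8 only — synapomorphy for {Taxon 5, Taxon 8}.
Most parsimonious ingroup topology: (((Taxon 8,Taxon 5),Taxon 1),((Taxon 2,Taxon 3),Taxon 6)).
The clade {Taxon 2, Taxon 3, Taxon 6} is supported by Trait 3: its derived state '+' occurs in exactly those taxa and in no other taxon (including the outgroup).

Trait 3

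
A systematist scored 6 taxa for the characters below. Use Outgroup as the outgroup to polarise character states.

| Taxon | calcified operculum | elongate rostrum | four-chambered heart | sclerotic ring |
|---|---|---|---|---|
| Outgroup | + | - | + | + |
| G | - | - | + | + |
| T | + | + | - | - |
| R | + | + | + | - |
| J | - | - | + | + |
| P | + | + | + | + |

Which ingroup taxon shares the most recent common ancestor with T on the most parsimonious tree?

Character polarity is set by the outgroup: the derived state is whichever differs from the outgroup's state, so for calcified operculum, four-chambered heart, sclerotic ring the derived state is '-', and for the remaining characters it is '+'.
calcified operculum: derived state '-' in G and J only — synapomorphy for {G, J}.
elongate rostrum (derived state '+') is shared by P, R, and T — a synapomorphy uniting that clade.
four-chambered heart: derived state '-' in T only — an autapomorphy, so it tells us nothing about relationships among taxa.
Only R and T show the derived state '-' for sclerotic ring, supporting them as a clade.
Most parsimonious ingroup topology: ((G,J),((T,R),P)).
T and R form a cherry on this tree, so they are sister taxa.

R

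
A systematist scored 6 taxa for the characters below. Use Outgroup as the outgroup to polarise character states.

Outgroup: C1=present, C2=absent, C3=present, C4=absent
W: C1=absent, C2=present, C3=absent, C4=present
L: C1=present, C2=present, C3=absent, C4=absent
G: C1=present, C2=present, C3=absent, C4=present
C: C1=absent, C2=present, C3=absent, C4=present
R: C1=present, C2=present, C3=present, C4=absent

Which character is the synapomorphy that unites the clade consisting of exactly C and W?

C1

Character polarity is set by the outgroup: the derived state is whichever differs from the outgroup's state, so for C1, C3 the derived state is 'absent', and for the remaining characters it is 'present'.
C1 (derived state 'absent') is shared by C and W — a synapomorphy uniting that clade.
All ingroup taxa share the derived state 'present' for C2; it defines the ingroup but does not resolve relationships within it.
C3: derived state 'absent' in C, G, L, and W only — synapomorphy for {C, G, L, W}.
C4: derived state 'present' in C, G, and W only — synapomorphy for {C, G, W}.
Most parsimonious ingroup topology: ((((W,C),G),L),R).
The clade {C, W} is supported by C1: its derived state 'absent' occurs in exactly those taxa and in no other taxon (including the outgroup).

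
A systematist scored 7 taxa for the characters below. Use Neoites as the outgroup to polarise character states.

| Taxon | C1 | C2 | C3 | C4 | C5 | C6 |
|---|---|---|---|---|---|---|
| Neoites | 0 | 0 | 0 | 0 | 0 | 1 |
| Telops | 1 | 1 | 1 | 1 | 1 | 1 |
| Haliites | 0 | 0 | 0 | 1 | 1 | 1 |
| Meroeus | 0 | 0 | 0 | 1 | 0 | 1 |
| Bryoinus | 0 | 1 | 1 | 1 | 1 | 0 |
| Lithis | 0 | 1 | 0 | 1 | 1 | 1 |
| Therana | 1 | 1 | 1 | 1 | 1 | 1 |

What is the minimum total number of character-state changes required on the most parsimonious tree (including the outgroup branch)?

Character polarity is set by the outgroup: the derived state is whichever differs from the outgroup's state, so for C6 the derived state is '0', and for the remaining characters it is '1'.
C1 (derived state '1') is shared by Telops and Therana — a synapomorphy uniting that clade.
Only Bryoinus, Lithis, Telops, and Therana show the derived state '1' for C2, supporting them as a clade.
C3 (derived state '1') is shared by Bryoinus, Telops, and Therana — a synapomorphy uniting that clade.
C4 (derived state '1') is shared by all ingroup taxa — unites the whole ingroup.
C5: derived state '1' in Bryoinus, Haliites, Lithis, Telops, and Therana only — synapomorphy for {Bryoinus, Haliites, Lithis, Telops, Therana}.
C6: derived state '0' in Bryoinus only — an autapomorphy, so it tells us nothing about relationships among taxa.
Most parsimonious ingroup topology: (((((Telops,Therana),Bryoinus),Lithis),Haliites),Meroeus).
Changes per character on this tree: C1: 1; C2: 1; C3: 1; C4: 1; C5: 1; C6: 1.
Total = 6.

6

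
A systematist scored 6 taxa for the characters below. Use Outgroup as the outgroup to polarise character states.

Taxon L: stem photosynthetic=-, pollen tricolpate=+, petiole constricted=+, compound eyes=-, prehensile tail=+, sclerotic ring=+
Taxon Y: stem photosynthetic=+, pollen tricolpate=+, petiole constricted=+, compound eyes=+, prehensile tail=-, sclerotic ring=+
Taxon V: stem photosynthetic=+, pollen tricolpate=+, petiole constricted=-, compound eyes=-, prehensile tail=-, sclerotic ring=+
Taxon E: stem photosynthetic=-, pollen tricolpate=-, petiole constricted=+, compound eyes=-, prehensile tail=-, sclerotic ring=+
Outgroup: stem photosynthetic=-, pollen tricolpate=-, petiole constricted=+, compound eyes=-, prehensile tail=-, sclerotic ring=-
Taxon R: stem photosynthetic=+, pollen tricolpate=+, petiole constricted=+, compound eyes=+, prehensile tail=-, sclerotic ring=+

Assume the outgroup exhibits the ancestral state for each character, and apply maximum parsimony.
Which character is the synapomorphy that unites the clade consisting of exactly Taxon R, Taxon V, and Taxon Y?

stem photosynthetic

Character polarity is set by the outgroup: the derived state is whichever differs from the outgroup's state, so for petiole constricted the derived state is '-', and for the remaining characters it is '+'.
Only Taxon R, Taxon V, and Taxon Y show the derived state '+' for stem photosynthetic, supporting them as a clade.
pollen tricolpate (derived state '+') is shared by Taxon L, Taxon R, Taxon V, and Taxon Y — a synapomorphy uniting that clade.
petiole constricted: derived state '-' in Taxon V only — an autapomorphy, so it tells us nothing about relationships among taxa.
compound eyes (derived state '+') is shared by Taxon R and Taxon Y — a synapomorphy uniting that clade.
prehensile tail: derived state '+' in Taxon L only — an autapomorphy, so it tells us nothing about relationships among taxa.
All ingroup taxa share the derived state '+' for sclerotic ring; it defines the ingroup but does not resolve relationships within it.
Most parsimonious ingroup topology: (((Taxon V,(Taxon R,Taxon Y)),Taxon L),Taxon E).
The clade {Taxon R, Taxon V, Taxon Y} is supported by stem photosynthetic: its derived state '+' occurs in exactly those taxa and in no other taxon (including the outgroup).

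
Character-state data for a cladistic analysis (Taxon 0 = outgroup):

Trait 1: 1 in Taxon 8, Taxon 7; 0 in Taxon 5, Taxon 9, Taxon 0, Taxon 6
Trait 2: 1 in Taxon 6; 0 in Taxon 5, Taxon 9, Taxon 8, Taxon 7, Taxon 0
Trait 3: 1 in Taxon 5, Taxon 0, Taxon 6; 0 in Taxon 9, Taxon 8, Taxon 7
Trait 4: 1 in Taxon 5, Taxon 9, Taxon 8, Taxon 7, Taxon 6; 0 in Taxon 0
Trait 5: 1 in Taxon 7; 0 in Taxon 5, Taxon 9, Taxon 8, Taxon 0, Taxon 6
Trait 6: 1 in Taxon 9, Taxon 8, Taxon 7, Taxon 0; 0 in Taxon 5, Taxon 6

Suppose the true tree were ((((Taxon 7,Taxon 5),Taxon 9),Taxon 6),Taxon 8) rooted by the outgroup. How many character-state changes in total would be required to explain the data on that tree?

10

Map each character onto ((((Taxon 7,Taxon 5),Taxon 9),Taxon 6),Taxon 8) (rooted by Taxon 0) and count the minimum state changes it requires (Fitch parsimony):
Trait 1: 2; Trait 2: 1; Trait 3: 3; Trait 4: 1; Trait 5: 1; Trait 6: 2.
Total tree length = 10.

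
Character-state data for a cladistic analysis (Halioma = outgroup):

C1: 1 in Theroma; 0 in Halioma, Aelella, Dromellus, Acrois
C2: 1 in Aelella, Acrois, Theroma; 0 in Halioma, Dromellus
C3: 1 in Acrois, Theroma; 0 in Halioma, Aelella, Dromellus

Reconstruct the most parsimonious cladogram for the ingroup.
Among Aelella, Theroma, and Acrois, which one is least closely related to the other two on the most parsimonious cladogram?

Aelella

The outgroup has state '0' for every character, so '1' is the derived state throughout.
C1: derived state '1' in Theroma only — an autapomorphy, so it tells us nothing about relationships among taxa.
Only Acrois, Aelella, and Theroma show the derived state '1' for C2, supporting them as a clade.
C3 (derived state '1') is shared by Acrois and Theroma — a synapomorphy uniting that clade.
Most parsimonious ingroup topology: ((Aelella,(Acrois,Theroma)),Dromellus).
Theroma and Acrois share a more recent common ancestor with each other than either does with Aelella, so Aelella is the least closely related of the three.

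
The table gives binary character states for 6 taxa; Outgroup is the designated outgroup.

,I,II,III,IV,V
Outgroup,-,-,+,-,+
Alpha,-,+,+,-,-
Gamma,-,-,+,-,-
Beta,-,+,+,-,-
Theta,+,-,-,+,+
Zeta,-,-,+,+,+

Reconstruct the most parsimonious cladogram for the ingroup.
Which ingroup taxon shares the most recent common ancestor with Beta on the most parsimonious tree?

Alpha

Character polarity is set by the outgroup: the derived state is whichever differs from the outgroup's state, so for III, V the derived state is '-', and for the remaining characters it is '+'.
I (derived state '+') is unique to Theta (autapomorphy; uninformative for grouping).
Only Alpha and Beta show the derived state '+' for II, supporting them as a clade.
III (derived state '-') is unique to Theta (autapomorphy; uninformative for grouping).
Only Theta and Zeta show the derived state '+' for IV, supporting them as a clade.
Only Alpha, Beta, and Gamma show the derived state '-' for V, supporting them as a clade.
Most parsimonious ingroup topology: (((Alpha,Beta),Gamma),(Theta,Zeta)).
Beta and Alpha form a cherry on this tree, so they are sister taxa.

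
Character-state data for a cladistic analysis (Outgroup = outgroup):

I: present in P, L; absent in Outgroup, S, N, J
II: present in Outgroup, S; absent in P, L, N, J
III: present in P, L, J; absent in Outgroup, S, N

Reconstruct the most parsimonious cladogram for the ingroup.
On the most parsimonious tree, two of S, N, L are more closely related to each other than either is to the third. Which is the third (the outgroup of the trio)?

S

Character polarity is set by the outgroup: the derived state is whichever differs from the outgroup's state, so for II the derived state is 'absent', and for the remaining characters it is 'present'.
I: derived state 'present' in L and P only — synapomorphy for {L, P}.
Only J, L, N, and P show the derived state 'absent' for II, supporting them as a clade.
Only J, L, and P show the derived state 'present' for III, supporting them as a clade.
Most parsimonious ingroup topology: ((((P,L),J),N),S).
N and L share a more recent common ancestor with each other than either does with S, so S is the least closely related of the three.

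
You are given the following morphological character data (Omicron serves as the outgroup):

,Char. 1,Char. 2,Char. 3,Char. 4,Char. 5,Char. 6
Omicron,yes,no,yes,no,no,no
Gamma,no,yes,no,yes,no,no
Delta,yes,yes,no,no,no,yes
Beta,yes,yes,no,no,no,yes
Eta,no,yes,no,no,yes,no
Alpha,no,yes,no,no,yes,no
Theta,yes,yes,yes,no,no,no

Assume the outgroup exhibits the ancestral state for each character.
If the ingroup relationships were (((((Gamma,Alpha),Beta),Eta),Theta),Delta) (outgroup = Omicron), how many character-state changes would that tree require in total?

10

Map each character onto (((((Gamma,Alpha),Beta),Eta),Theta),Delta) (rooted by Omicron) and count the minimum state changes it requires (Fitch parsimony):
Char. 1: 2; Char. 2: 1; Char. 3: 2; Char. 4: 1; Char. 5: 2; Char. 6: 2.
Total tree length = 10.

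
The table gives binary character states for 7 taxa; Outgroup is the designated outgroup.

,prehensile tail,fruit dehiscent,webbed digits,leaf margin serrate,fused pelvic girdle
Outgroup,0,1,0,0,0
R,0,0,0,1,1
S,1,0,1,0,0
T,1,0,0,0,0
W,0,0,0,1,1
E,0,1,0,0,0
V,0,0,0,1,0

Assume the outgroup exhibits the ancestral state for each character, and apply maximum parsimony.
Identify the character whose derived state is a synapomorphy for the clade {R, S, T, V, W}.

fruit dehiscent

Character polarity is set by the outgroup: the derived state is whichever differs from the outgroup's state, so for fruit dehiscent the derived state is '0', and for the remaining characters it is '1'.
prehensile tail (derived state '1') is shared by S and T — a synapomorphy uniting that clade.
fruit dehiscent: derived state '0' in R, S, T, V, and W only — synapomorphy for {R, S, T, V, W}.
webbed digits: derived state '1' in S only — an autapomorphy, so it tells us nothing about relationships among taxa.
Only R, V, and W show the derived state '1' for leaf margin serrate, supporting them as a clade.
Only R and W show the derived state '1' for fused pelvic girdle, supporting them as a clade.
Most parsimonious ingroup topology: ((((R,W),V),(S,T)),E).
The clade {R, S, T, V, W} is supported by fruit dehiscent: its derived state '0' occurs in exactly those taxa and in no other taxon (including the outgroup).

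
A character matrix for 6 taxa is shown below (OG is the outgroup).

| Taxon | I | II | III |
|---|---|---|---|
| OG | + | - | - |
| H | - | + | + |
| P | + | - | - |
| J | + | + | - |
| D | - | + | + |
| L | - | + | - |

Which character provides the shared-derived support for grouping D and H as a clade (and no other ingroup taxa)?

III

Character polarity is set by the outgroup: the derived state is whichever differs from the outgroup's state, so for I the derived state is '-', and for the remaining characters it is '+'.
I: derived state '-' in D, H, and L only — synapomorphy for {D, H, L}.
Only D, H, J, and L show the derived state '+' for II, supporting them as a clade.
III: derived state '+' in D and H only — synapomorphy for {D, H}.
Most parsimonious ingroup topology: ((((H,D),L),J),P).
The clade {D, H} is supported by III: its derived state '+' occurs in exactly those taxa and in no other taxon (including the outgroup).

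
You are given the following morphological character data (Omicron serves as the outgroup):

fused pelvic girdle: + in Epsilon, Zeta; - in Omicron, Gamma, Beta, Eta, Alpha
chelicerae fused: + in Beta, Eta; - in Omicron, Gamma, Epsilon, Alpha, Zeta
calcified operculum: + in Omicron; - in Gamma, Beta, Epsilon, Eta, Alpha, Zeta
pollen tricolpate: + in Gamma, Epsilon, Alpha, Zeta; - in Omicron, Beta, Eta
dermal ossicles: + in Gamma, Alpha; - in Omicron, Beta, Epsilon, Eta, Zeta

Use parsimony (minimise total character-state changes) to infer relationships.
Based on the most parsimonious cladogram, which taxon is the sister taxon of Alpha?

Gamma

Character polarity is set by the outgroup: the derived state is whichever differs from the outgroup's state, so for calcified operculum the derived state is '-', and for the remaining characters it is '+'.
fused pelvic girdle (derived state '+') is shared by Epsilon and Zeta — a synapomorphy uniting that clade.
Only Beta and Eta show the derived state '+' for chelicerae fused, supporting them as a clade.
All ingroup taxa share the derived state '-' for calcified operculum; it defines the ingroup but does not resolve relationships within it.
Only Alpha, Epsilon, Gamma, and Zeta show the derived state '+' for pollen tricolpate, supporting them as a clade.
dermal ossicles (derived state '+') is shared by Alpha and Gamma — a synapomorphy uniting that clade.
Most parsimonious ingroup topology: (((Gamma,Alpha),(Epsilon,Zeta)),(Beta,Eta)).
Alpha and Gamma form a cherry on this tree, so they are sister taxa.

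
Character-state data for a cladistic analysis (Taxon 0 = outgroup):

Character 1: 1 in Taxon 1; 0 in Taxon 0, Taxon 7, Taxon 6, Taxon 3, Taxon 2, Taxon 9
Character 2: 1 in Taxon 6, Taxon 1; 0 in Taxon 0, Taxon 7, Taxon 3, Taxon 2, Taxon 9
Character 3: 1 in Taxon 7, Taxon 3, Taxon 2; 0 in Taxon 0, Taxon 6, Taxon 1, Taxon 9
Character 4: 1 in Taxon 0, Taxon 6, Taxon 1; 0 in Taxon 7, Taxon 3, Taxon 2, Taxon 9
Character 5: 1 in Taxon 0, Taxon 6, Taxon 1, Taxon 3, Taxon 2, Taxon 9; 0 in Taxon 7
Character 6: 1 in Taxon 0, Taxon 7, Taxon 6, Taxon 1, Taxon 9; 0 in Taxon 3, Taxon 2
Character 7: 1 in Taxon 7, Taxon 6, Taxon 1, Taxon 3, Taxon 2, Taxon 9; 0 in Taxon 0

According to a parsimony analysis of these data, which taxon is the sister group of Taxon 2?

Taxon 3

Character polarity is set by the outgroup: the derived state is whichever differs from the outgroup's state, so for Character 4, Character 5, Character 6 the derived state is '0', and for the remaining characters it is '1'.
Character 1 (derived state '1') is unique to Taxon 1 (autapomorphy; uninformative for grouping).
Only Taxon 1 and Taxon 6 show the derived state '1' for Character 2, supporting them as a clade.
Character 3 (derived state '1') is shared by Taxon 2, Taxon 3, and Taxon 7 — a synapomorphy uniting that clade.
Only Taxon 2, Taxon 3, Taxon 7, and Taxon 9 show the derived state '0' for Character 4, supporting them as a clade.
Character 5 (derived state '0') is unique to Taxon 7 (autapomorphy; uninformative for grouping).
Character 6: derived state '0' in Taxon 2 and Taxon 3 only — synapomorphy for {Taxon 2, Taxon 3}.
All ingroup taxa share the derived state '1' for Character 7; it defines the ingroup but does not resolve relationships within it.
Most parsimonious ingroup topology: (((Taxon 7,(Taxon 3,Taxon 2)),Taxon 9),(Taxon 6,Taxon 1)).
Taxon 2 and Taxon 3 form a cherry on this tree, so they are sister taxa.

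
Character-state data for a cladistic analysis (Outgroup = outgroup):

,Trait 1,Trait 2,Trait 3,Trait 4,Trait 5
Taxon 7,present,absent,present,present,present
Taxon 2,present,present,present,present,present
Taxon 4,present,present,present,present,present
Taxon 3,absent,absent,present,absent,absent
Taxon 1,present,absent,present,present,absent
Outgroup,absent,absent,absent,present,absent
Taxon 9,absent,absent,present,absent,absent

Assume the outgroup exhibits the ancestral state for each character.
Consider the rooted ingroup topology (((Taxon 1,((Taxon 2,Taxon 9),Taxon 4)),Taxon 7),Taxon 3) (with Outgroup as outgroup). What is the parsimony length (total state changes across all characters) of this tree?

Map each character onto (((Taxon 1,((Taxon 2,Taxon 9),Taxon 4)),Taxon 7),Taxon 3) (rooted by Outgroup) and count the minimum state changes it requires (Fitch parsimony):
Trait 1: 2; Trait 2: 2; Trait 3: 1; Trait 4: 2; Trait 5: 3.
Total tree length = 10.

10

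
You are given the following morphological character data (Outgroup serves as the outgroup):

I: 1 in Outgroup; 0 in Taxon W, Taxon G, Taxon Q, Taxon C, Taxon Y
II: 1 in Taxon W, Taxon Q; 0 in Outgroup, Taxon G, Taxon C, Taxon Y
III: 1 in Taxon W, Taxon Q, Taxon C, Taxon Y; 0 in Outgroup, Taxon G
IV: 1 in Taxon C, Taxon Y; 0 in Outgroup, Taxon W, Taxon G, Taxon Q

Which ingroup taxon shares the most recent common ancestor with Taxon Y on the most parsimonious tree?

Character polarity is set by the outgroup: the derived state is whichever differs from the outgroup's state, so for I the derived state is '0', and for the remaining characters it is '1'.
I (derived state '0') is shared by all ingroup taxa — unites the whole ingroup.
Only Taxon Q and Taxon W show the derived state '1' for II, supporting them as a clade.
Only Taxon C, Taxon Q, Taxon W, and Taxon Y show the derived state '1' for III, supporting them as a clade.
IV (derived state '1') is shared by Taxon C and Taxon Y — a synapomorphy uniting that clade.
Most parsimonious ingroup topology: (((Taxon W,Taxon Q),(Taxon C,Taxon Y)),Taxon G).
Taxon Y and Taxon C form a cherry on this tree, so they are sister taxa.

Taxon C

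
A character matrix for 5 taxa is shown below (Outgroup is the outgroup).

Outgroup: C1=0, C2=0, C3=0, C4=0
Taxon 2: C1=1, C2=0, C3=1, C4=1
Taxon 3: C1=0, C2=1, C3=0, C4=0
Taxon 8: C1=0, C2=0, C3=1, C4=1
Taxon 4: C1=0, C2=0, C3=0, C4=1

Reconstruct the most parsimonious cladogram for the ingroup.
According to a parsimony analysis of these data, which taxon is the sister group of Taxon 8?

Taxon 2

The outgroup has state '0' for every character, so '1' is the derived state throughout.
C1 (derived state '1') is unique to Taxon 2 (autapomorphy; uninformative for grouping).
C2: derived state '1' in Taxon 3 only — an autapomorphy, so it tells us nothing about relationships among taxa.
C3 (derived state '1') is shared by Taxon 2 and Taxon 8 — a synapomorphy uniting that clade.
Only Taxon 2, Taxon 4, and Taxon 8 show the derived state '1' for C4, supporting them as a clade.
Most parsimonious ingroup topology: (((Taxon 2,Taxon 8),Taxon 4),Taxon 3).
Taxon 8 and Taxon 2 form a cherry on this tree, so they are sister taxa.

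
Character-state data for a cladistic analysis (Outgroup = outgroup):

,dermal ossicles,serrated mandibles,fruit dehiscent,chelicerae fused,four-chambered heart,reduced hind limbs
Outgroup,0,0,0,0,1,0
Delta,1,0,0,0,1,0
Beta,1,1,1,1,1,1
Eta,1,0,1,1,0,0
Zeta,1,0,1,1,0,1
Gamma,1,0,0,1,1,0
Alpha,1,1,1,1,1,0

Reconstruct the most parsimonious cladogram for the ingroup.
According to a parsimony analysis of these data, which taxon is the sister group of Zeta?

Eta

Character polarity is set by the outgroup: the derived state is whichever differs from the outgroup's state, so for four-chambered heart the derived state is '0', and for the remaining characters it is '1'.
dermal ossicles (derived state '1') is shared by all ingroup taxa — unites the whole ingroup.
Only Alpha and Beta show the derived state '1' for serrated mandibles, supporting them as a clade.
Only Alpha, Beta, Eta, and Zeta show the derived state '1' for fruit dehiscent, supporting them as a clade.
chelicerae fused: derived state '1' in Alpha, Beta, Eta, Gamma, and Zeta only — synapomorphy for {Alpha, Beta, Eta, Gamma, Zeta}.
four-chambered heart: derived state '0' in Eta and Zeta only — synapomorphy for {Eta, Zeta}.
reduced hind limbs (state '1') occurs in Beta and Zeta but conflicts with the nesting implied by the other characters — most parsimoniously interpreted as homoplasy.
Most parsimonious ingroup topology: (Delta,(((Beta,Alpha),(Eta,Zeta)),Gamma)).
Zeta and Eta form a cherry on this tree, so they are sister taxa.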